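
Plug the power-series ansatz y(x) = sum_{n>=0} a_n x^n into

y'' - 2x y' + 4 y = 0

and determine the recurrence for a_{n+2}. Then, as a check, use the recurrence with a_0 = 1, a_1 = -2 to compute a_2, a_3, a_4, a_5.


Substitute y = sum_n a_n x^n.
y''(x) has coefficient (n+2)(n+1) a_{n+2} at x^n;
-2 x y'(x) has coefficient -2 n a_n at x^n (shift);
4 y(x) has coefficient 4 a_n at x^n.
Matching x^n: (n+2)(n+1) a_{n+2} + (-2n + 4) a_n = 0.
Thus a_{n+2} = (2n - 4) / ((n+1)(n+2)) * a_n.

Check with a_0 = 1, a_1 = -2 (apply the recurrence for n = 0, 1, 2, 3): a_0 = 1, a_1 = -2, a_2 = -2, a_3 = 2/3, a_4 = 0, a_5 = 1/15.

a_(n+2) = (2n - 4) / ((n+1)(n+2)) * a_n; check: a_0 = 1, a_1 = -2, a_2 = -2, a_3 = 2/3, a_4 = 0, a_5 = 1/15


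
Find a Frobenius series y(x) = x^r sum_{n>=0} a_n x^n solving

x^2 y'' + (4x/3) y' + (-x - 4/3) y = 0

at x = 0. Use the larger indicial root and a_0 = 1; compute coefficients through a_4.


Write in Frobenius form y'' + (p(x)/x) y' + (q(x)/x^2) y = 0:
  p(x) = 4/3,  q(x) = -x - 4/3.
Indicial equation: r(r-1) + (4/3) r + (-4/3) = 0 -> roots r_1 = 1, r_2 = -4/3.
Take r = r_1 = 1. Let y(x) = x^r sum_{n>=0} a_n x^n with a_0 = 1.
Substitute y = x^r sum a_n x^n and match x^{r+n}. The recurrence is
  D(n) a_n - 1 a_{n-1} = 0,  where D(n) = (r+n)(r+n-1) + (4/3)(r+n) + (-4/3).
  a_n = 1 / D(n) * a_{n-1}.
Since the indicial polynomial factors as (r - r_1)(r - r_2), D(n) = (r_1 + n - r_1)(r_1 + n - r_2) = n(n + 7/3).
Evaluating step by step (a_0 = 1):
  n = 1: D(1) = 1(1 + 7/3) = 10/3; numerator = 1(1) = 1; a_1 = (1)/(10/3) = 3/10
  n = 2: D(2) = 2(2 + 7/3) = 26/3; numerator = 1(3/10) = 3/10; a_2 = (3/10)/(26/3) = 9/260
  n = 3: D(3) = 3(3 + 7/3) = 16; numerator = 1(9/260) = 9/260; a_3 = (9/260)/(16) = 9/4160
  n = 4: D(4) = 4(4 + 7/3) = 76/3; numerator = 1(9/4160) = 9/4160; a_4 = (9/4160)/(76/3) = 27/316160

r = 1; a_0 = 1; a_1 = 3/10; a_2 = 9/260; a_3 = 9/4160; a_4 = 27/316160


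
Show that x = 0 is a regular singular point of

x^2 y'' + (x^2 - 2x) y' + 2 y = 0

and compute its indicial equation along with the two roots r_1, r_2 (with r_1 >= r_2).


Divide by x^2 to reach normal form y'' + P_1(x) y' + P_2(x) y = 0 with P_1(x) = 1 - 2/x and P_2(x) = 2/x^2.
x = 0 is a singular point because the y'-coefficient 1 - 2/x has a pole at x = 0 and the y-coefficient 2/x^2 has a pole at x = 0.
It is a regular singular point because x P_1(x) = p(x) = x - 2 and x^2 P_2(x) = q(x) = 2 are polynomials, hence analytic at x = 0.
p(0) = -2,  q(0) = 2.
Indicial equation: r(r-1) + p(0) r + q(0) = 0, i.e. r^2 + (p(0) - 1) r + q(0) = 0, i.e. r^2 - 3 r + 2 = 0.
Discriminant: (-3)^2 - 4(2) = 1, so r = (3 ± 1)/2.
Solving: r_1 = 2, r_2 = 1.

indicial: r^2 - 3 r + 2 = 0; roots r_1 = 2, r_2 = 1


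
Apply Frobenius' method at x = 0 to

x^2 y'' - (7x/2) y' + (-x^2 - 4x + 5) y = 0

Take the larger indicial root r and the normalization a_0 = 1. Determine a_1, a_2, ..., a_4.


Write in Frobenius form y'' + (p(x)/x) y' + (q(x)/x^2) y = 0:
  p(x) = -7/2,  q(x) = -x^2 - 4x + 5.
Indicial equation: r(r-1) + (-7/2) r + (5) = 0 -> roots r_1 = 5/2, r_2 = 2.
Take r = r_1 = 5/2. Let y(x) = x^r sum_{n>=0} a_n x^n with a_0 = 1.
Substitute y = x^r sum a_n x^n and match x^{r+n}. The recurrence is
  D(n) a_n - 4 a_{n-1} - 1 a_{n-2} = 0,  where D(n) = (r+n)(r+n-1) + (-7/2)(r+n) + (5).
  a_n = [4 a_{n-1} + 1 a_{n-2}] / D(n).
Since the indicial polynomial factors as (r - r_1)(r - r_2), D(n) = (r_1 + n - r_1)(r_1 + n - r_2) = n(n + 1/2).
Evaluating step by step (a_0 = 1):
  n = 1: D(1) = 1(1 + 1/2) = 3/2; numerator = 4(1) = 4; a_1 = (4)/(3/2) = 8/3
  n = 2: D(2) = 2(2 + 1/2) = 5; numerator = 4(8/3) + 1(1) = 35/3; a_2 = (35/3)/(5) = 7/3
  n = 3: D(3) = 3(3 + 1/2) = 21/2; numerator = 4(7/3) + 1(8/3) = 12; a_3 = (12)/(21/2) = 8/7
  n = 4: D(4) = 4(4 + 1/2) = 18; numerator = 4(8/7) + 1(7/3) = 145/21; a_4 = (145/21)/(18) = 145/378

r = 5/2; a_0 = 1; a_1 = 8/3; a_2 = 7/3; a_3 = 8/7; a_4 = 145/378


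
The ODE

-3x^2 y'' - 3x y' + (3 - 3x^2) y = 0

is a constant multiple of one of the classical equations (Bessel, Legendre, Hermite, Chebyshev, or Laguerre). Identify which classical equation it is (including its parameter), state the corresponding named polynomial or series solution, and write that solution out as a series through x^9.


All three coefficients share the factor -3; dividing through by -3 gives  x^2 y'' + x y' + (x^2 - 1) y = 0.
This matches the Bessel equation x^2 y'' + x y' + (x^2 - nu^2) y = 0 with nu^2 = 1, so nu = 1; the solution bounded at x = 0 is J_1(x).
Frobenius at x = 0: indicial roots ±nu; for r = nu the recurrence k(k + 2nu) c_k = -c_{k-2} gives the standard series J_nu(x) = sum_{k>=0} (-1)^k / (k! (k+nu)!) (x/2)^(2k+nu). Evaluate the first 5 terms:
  k = 0: (-1)^0 / (0! * 1! * 2^1) x^1 = 1/(1*1*2) x^1 = (1/2) x^1
  k = 1: (-1)^1 / (1! * 2! * 2^3) x^3 = -1/(1*2*8) x^3 = (-1/16) x^3
  k = 2: (-1)^2 / (2! * 3! * 2^5) x^5 = 1/(2*6*32) x^5 = (1/384) x^5
  k = 3: (-1)^3 / (3! * 4! * 2^7) x^7 = -1/(6*24*128) x^7 = (-1/18432) x^7
  k = 4: (-1)^4 / (4! * 5! * 2^9) x^9 = 1/(24*120*512) x^9 = (1/1474560) x^9
Hence J_1(x) = x^9/1474560 - x^7/18432 + x^5/384 - x^3/16 + x/2 + ....

J_1(x); series = x^9/1474560 - x^7/18432 + x^5/384 - x^3/16 + x/2


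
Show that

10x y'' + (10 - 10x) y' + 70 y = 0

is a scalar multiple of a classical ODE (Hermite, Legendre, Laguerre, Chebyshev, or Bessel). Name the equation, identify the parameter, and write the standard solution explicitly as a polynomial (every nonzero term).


All three coefficients share the factor 10; dividing through by 10 gives  x y'' + (1 - x) y' + 7 y = 0.
This matches the Laguerre equation x y'' + (1 - x) y' + n y = 0 with n = 7; the polynomial solution is L_7(x).
With y = sum_k a_k x^k, matching x^k gives (k+1)k a_{k+1} + (k+1) a_{k+1} - k a_k + n a_k = 0, i.e. (k+1)^2 a_{k+1} = (k - n) a_k = (k - 7) a_k. The right side vanishes at k = 7, so the series terminates at degree 7.
Standard normalization L_n(0) = 1 gives a_0 = 1. Work upward with a_{k+1} = (k - 7) a_k / (k+1)^2:
  a_1 = (0 - 7)(1) / 1^2 = -7/1 = -7
  a_2 = (1 - 7)(-7) / 2^2 = 42/4 = 21/2
  a_3 = (2 - 7)(21/2) / 3^2 = (-105/2)/9 = -35/6
  a_4 = (3 - 7)(-35/6) / 4^2 = (70/3)/16 = 35/24
  a_5 = (4 - 7)(35/24) / 5^2 = (-35/8)/25 = -7/40
  a_6 = (5 - 7)(-7/40) / 6^2 = (7/20)/36 = 7/720
  a_7 = (6 - 7)(7/720) / 7^2 = (-7/720)/49 = -1/5040
Hence L_7(x) = -x^7/5040 + 7 x^6/720 - 7 x^5/40 + 35 x^4/24 - 35 x^3/6 + 21 x^2/2 - 7 x + 1.

L_7(x); series = -x^7/5040 + 7 x^6/720 - 7 x^5/40 + 35 x^4/24 - 35 x^3/6 + 21 x^2/2 - 7 x + 1


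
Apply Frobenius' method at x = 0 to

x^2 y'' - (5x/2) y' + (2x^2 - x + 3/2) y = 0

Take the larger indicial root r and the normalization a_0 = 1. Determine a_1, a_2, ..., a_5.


Write in Frobenius form y'' + (p(x)/x) y' + (q(x)/x^2) y = 0:
  p(x) = -5/2,  q(x) = 2x^2 - x + 3/2.
Indicial equation: r(r-1) + (-5/2) r + (3/2) = 0 -> roots r_1 = 3, r_2 = 1/2.
Take r = r_1 = 3. Let y(x) = x^r sum_{n>=0} a_n x^n with a_0 = 1.
Substitute y = x^r sum a_n x^n and match x^{r+n}. The recurrence is
  D(n) a_n - 1 a_{n-1} + 2 a_{n-2} = 0,  where D(n) = (r+n)(r+n-1) + (-5/2)(r+n) + (3/2).
  a_n = [1 a_{n-1} - 2 a_{n-2}] / D(n).
Since the indicial polynomial factors as (r - r_1)(r - r_2), D(n) = (r_1 + n - r_1)(r_1 + n - r_2) = n(n + 5/2).
Evaluating step by step (a_0 = 1):
  n = 1: D(1) = 1(1 + 5/2) = 7/2; numerator = 1(1) = 1; a_1 = (1)/(7/2) = 2/7
  n = 2: D(2) = 2(2 + 5/2) = 9; numerator = 1(2/7) - 2(1) = -12/7; a_2 = (-12/7)/(9) = -4/21
  n = 3: D(3) = 3(3 + 5/2) = 33/2; numerator = 1(-4/21) - 2(2/7) = -16/21; a_3 = (-16/21)/(33/2) = -32/693
  n = 4: D(4) = 4(4 + 5/2) = 26; numerator = 1(-32/693) - 2(-4/21) = 232/693; a_4 = (232/693)/(26) = 116/9009
  n = 5: D(5) = 5(5 + 5/2) = 75/2; numerator = 1(116/9009) - 2(-32/693) = 316/3003; a_5 = (316/3003)/(75/2) = 632/225225

r = 3; a_0 = 1; a_1 = 2/7; a_2 = -4/21; a_3 = -32/693; a_4 = 116/9009; a_5 = 632/225225


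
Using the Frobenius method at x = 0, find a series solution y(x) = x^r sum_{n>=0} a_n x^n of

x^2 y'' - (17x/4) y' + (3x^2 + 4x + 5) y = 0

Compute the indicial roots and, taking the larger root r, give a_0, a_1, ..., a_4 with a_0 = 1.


Write in Frobenius form y'' + (p(x)/x) y' + (q(x)/x^2) y = 0:
  p(x) = -17/4,  q(x) = 3x^2 + 4x + 5.
Indicial equation: r(r-1) + (-17/4) r + (5) = 0 -> roots r_1 = 4, r_2 = 5/4.
Take r = r_1 = 4. Let y(x) = x^r sum_{n>=0} a_n x^n with a_0 = 1.
Substitute y = x^r sum a_n x^n and match x^{r+n}. The recurrence is
  D(n) a_n + 4 a_{n-1} + 3 a_{n-2} = 0,  where D(n) = (r+n)(r+n-1) + (-17/4)(r+n) + (5).
  a_n = [-4 a_{n-1} - 3 a_{n-2}] / D(n).
Since the indicial polynomial factors as (r - r_1)(r - r_2), D(n) = (r_1 + n - r_1)(r_1 + n - r_2) = n(n + 11/4).
Evaluating step by step (a_0 = 1):
  n = 1: D(1) = 1(1 + 11/4) = 15/4; numerator = -4(1) = -4; a_1 = (-4)/(15/4) = -16/15
  n = 2: D(2) = 2(2 + 11/4) = 19/2; numerator = -4(-16/15) - 3(1) = 19/15; a_2 = (19/15)/(19/2) = 2/15
  n = 3: D(3) = 3(3 + 11/4) = 69/4; numerator = -4(2/15) - 3(-16/15) = 8/3; a_3 = (8/3)/(69/4) = 32/207
  n = 4: D(4) = 4(4 + 11/4) = 27; numerator = -4(32/207) - 3(2/15) = -1054/1035; a_4 = (-1054/1035)/(27) = -1054/27945

r = 4; a_0 = 1; a_1 = -16/15; a_2 = 2/15; a_3 = 32/207; a_4 = -1054/27945


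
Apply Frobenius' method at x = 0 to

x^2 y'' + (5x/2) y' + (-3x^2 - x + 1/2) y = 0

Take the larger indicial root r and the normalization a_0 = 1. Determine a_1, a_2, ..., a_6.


Write in Frobenius form y'' + (p(x)/x) y' + (q(x)/x^2) y = 0:
  p(x) = 5/2,  q(x) = -3x^2 - x + 1/2.
Indicial equation: r(r-1) + (5/2) r + (1/2) = 0 -> roots r_1 = -1/2, r_2 = -1.
Take r = r_1 = -1/2. Let y(x) = x^r sum_{n>=0} a_n x^n with a_0 = 1.
Substitute y = x^r sum a_n x^n and match x^{r+n}. The recurrence is
  D(n) a_n - 1 a_{n-1} - 3 a_{n-2} = 0,  where D(n) = (r+n)(r+n-1) + (5/2)(r+n) + (1/2).
  a_n = [1 a_{n-1} + 3 a_{n-2}] / D(n).
Since the indicial polynomial factors as (r - r_1)(r - r_2), D(n) = (r_1 + n - r_1)(r_1 + n - r_2) = n(n + 1/2).
Evaluating step by step (a_0 = 1):
  n = 1: D(1) = 1(1 + 1/2) = 3/2; numerator = 1(1) = 1; a_1 = (1)/(3/2) = 2/3
  n = 2: D(2) = 2(2 + 1/2) = 5; numerator = 1(2/3) + 3(1) = 11/3; a_2 = (11/3)/(5) = 11/15
  n = 3: D(3) = 3(3 + 1/2) = 21/2; numerator = 1(11/15) + 3(2/3) = 41/15; a_3 = (41/15)/(21/2) = 82/315
  n = 4: D(4) = 4(4 + 1/2) = 18; numerator = 1(82/315) + 3(11/15) = 155/63; a_4 = (155/63)/(18) = 155/1134
  n = 5: D(5) = 5(5 + 1/2) = 55/2; numerator = 1(155/1134) + 3(82/315) = 5203/5670; a_5 = (5203/5670)/(55/2) = 473/14175
  n = 6: D(6) = 6(6 + 1/2) = 39; numerator = 1(473/14175) + 3(155/1134) = 12571/28350; a_6 = (12571/28350)/(39) = 967/85050

r = -1/2; a_0 = 1; a_1 = 2/3; a_2 = 11/15; a_3 = 82/315; a_4 = 155/1134; a_5 = 473/14175; a_6 = 967/85050


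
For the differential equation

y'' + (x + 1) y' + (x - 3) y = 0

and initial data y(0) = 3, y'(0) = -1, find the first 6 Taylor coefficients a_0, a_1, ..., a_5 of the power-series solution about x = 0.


Ansatz: y(x) = sum_{n>=0} a_n x^n, so y'(x) = sum_{n>=1} n a_n x^(n-1) and y''(x) = sum_{n>=2} n(n-1) a_n x^(n-2).
Substitute into P(x) y'' + Q(x) y' + R(x) y = 0 with P(x) = 1, Q(x) = x + 1, R(x) = x - 3, and match powers of x.
Initial conditions: a_0 = 3, a_1 = -1.
Setting the coefficient of each power of x to zero and solving order by order (substituting the coefficients already found):
  x^0: 2 a_2 + a_1 - 3 a_0 = 0  ->  2 a_2 = -a_1 + 3 a_0 = 10  ->  a_2 = 5
  x^1: 6 a_3 + 2 a_2 - 2 a_1 + a_0 = 0  ->  6 a_3 = -2 a_2 + 2 a_1 - a_0 = -15  ->  a_3 = -5/2
  x^2: 12 a_4 + 3 a_3 - a_2 + a_1 = 0  ->  12 a_4 = -3 a_3 + a_2 - a_1 = 27/2  ->  a_4 = 9/8
  x^3: 20 a_5 + 4 a_4 + a_2 = 0  ->  20 a_5 = -4 a_4 - a_2 = -19/2  ->  a_5 = -19/40
Truncated series: y(x) = 3 - x + 5 x^2 - (5/2) x^3 + (9/8) x^4 - (19/40) x^5 + O(x^6).

a_0 = 3; a_1 = -1; a_2 = 5; a_3 = -5/2; a_4 = 9/8; a_5 = -19/40


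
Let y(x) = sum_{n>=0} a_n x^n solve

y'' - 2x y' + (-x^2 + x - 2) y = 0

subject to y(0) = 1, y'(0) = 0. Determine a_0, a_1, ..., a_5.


Ansatz: y(x) = sum_{n>=0} a_n x^n, so y'(x) = sum_{n>=1} n a_n x^(n-1) and y''(x) = sum_{n>=2} n(n-1) a_n x^(n-2).
Substitute into P(x) y'' + Q(x) y' + R(x) y = 0 with P(x) = 1, Q(x) = -2x, R(x) = -x^2 + x - 2, and match powers of x.
Initial conditions: a_0 = 1, a_1 = 0.
Setting the coefficient of each power of x to zero and solving order by order (substituting the coefficients already found):
  x^0: 2 a_2 - 2 a_0 = 0  ->  2 a_2 = 2 a_0 = 2  ->  a_2 = 1
  x^1: 6 a_3 - 4 a_1 + a_0 = 0  ->  6 a_3 = 4 a_1 - a_0 = -1  ->  a_3 = -1/6
  x^2: 12 a_4 - 6 a_2 + a_1 - a_0 = 0  ->  12 a_4 = 6 a_2 - a_1 + a_0 = 7  ->  a_4 = 7/12
  x^3: 20 a_5 - 8 a_3 + a_2 - a_1 = 0  ->  20 a_5 = 8 a_3 - a_2 + a_1 = -7/3  ->  a_5 = -7/60
Truncated series: y(x) = 1 + x^2 - (1/6) x^3 + (7/12) x^4 - (7/60) x^5 + O(x^6).

a_0 = 1; a_1 = 0; a_2 = 1; a_3 = -1/6; a_4 = 7/12; a_5 = -7/60


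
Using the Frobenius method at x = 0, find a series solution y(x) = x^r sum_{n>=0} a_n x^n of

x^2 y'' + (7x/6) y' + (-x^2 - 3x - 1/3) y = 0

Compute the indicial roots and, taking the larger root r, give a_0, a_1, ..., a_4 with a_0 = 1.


Write in Frobenius form y'' + (p(x)/x) y' + (q(x)/x^2) y = 0:
  p(x) = 7/6,  q(x) = -x^2 - 3x - 1/3.
Indicial equation: r(r-1) + (7/6) r + (-1/3) = 0 -> roots r_1 = 1/2, r_2 = -2/3.
Take r = r_1 = 1/2. Let y(x) = x^r sum_{n>=0} a_n x^n with a_0 = 1.
Substitute y = x^r sum a_n x^n and match x^{r+n}. The recurrence is
  D(n) a_n - 3 a_{n-1} - 1 a_{n-2} = 0,  where D(n) = (r+n)(r+n-1) + (7/6)(r+n) + (-1/3).
  a_n = [3 a_{n-1} + 1 a_{n-2}] / D(n).
Since the indicial polynomial factors as (r - r_1)(r - r_2), D(n) = (r_1 + n - r_1)(r_1 + n - r_2) = n(n + 7/6).
Evaluating step by step (a_0 = 1):
  n = 1: D(1) = 1(1 + 7/6) = 13/6; numerator = 3(1) = 3; a_1 = (3)/(13/6) = 18/13
  n = 2: D(2) = 2(2 + 7/6) = 19/3; numerator = 3(18/13) + 1(1) = 67/13; a_2 = (67/13)/(19/3) = 201/247
  n = 3: D(3) = 3(3 + 7/6) = 25/2; numerator = 3(201/247) + 1(18/13) = 945/247; a_3 = (945/247)/(25/2) = 378/1235
  n = 4: D(4) = 4(4 + 7/6) = 62/3; numerator = 3(378/1235) + 1(201/247) = 2139/1235; a_4 = (2139/1235)/(62/3) = 207/2470

r = 1/2; a_0 = 1; a_1 = 18/13; a_2 = 201/247; a_3 = 378/1235; a_4 = 207/2470


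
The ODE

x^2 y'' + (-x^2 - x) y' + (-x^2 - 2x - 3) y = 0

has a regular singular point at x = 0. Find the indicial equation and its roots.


Divide by x^2 to reach normal form y'' + P_1(x) y' + P_2(x) y = 0 with P_1(x) = -1 - 1/x and P_2(x) = -1 - 2/x - 3/x^2.
x = 0 is a singular point because the y'-coefficient -1 - 1/x has a pole at x = 0 and the y-coefficient -1 - 2/x - 3/x^2 has a pole at x = 0.
It is a regular singular point because x P_1(x) = p(x) = -x - 1 and x^2 P_2(x) = q(x) = -x^2 - 2x - 3 are polynomials, hence analytic at x = 0.
p(0) = -1,  q(0) = -3.
Indicial equation: r(r-1) + p(0) r + q(0) = 0, i.e. r^2 + (p(0) - 1) r + q(0) = 0, i.e. r^2 - 2 r - 3 = 0.
Discriminant: (-2)^2 - 4(-3) = 16, so r = (2 ± 4)/2.
Solving: r_1 = 3, r_2 = -1.

indicial: r^2 - 2 r - 3 = 0; roots r_1 = 3, r_2 = -1


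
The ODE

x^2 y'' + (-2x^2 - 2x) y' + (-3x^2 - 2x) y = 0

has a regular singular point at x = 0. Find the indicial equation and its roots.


Divide by x^2 to reach normal form y'' + P_1(x) y' + P_2(x) y = 0 with P_1(x) = -2 - 2/x and P_2(x) = -3 - 2/x.
x = 0 is a singular point because the y'-coefficient -2 - 2/x has a pole at x = 0 and the y-coefficient -3 - 2/x has a pole at x = 0.
It is a regular singular point because x P_1(x) = p(x) = -2x - 2 and x^2 P_2(x) = q(x) = -3x^2 - 2x are polynomials, hence analytic at x = 0.
p(0) = -2,  q(0) = 0.
Indicial equation: r(r-1) + p(0) r + q(0) = 0, i.e. r^2 + (p(0) - 1) r + q(0) = 0, i.e. r^2 - 3 r = 0.
Discriminant: (-3)^2 - 4(0) = 9, so r = (3 ± 3)/2.
Solving: r_1 = 3, r_2 = 0.

indicial: r^2 - 3 r = 0; roots r_1 = 3, r_2 = 0


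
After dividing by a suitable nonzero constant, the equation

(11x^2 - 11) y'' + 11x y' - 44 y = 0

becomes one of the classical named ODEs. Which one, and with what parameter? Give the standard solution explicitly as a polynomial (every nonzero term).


All three coefficients share the factor -11; dividing through by -11 gives  (1 - x^2) y'' - x y' + 4 y = 0.
This matches the Chebyshev equation (1 - x^2) y'' - x y' + n^2 y = 0 (note the -x y' term, not -2x y') with n^2 = 4, so n = 2; the polynomial solution is T_2(x).
With y = sum_k a_k x^k, matching x^k gives (k+2)(k+1) a_{k+2} = (k^2 - n^2) a_k = (k - 2)(k + 2) a_k. The right side vanishes at k = 2, so the series with the parity of 2 terminates at degree 2.
Standard normalization: leading coefficient of T_n is 2^(n-1), so a_2 = 2^1 = 2. Work downward with a_k = (k+1)(k+2) a_{k+2} / ((k - 2)(k + 2)):
  a_0 = (1)(2)(2) / ((0 - 2)(0 + 2)) = 4/(-4) = -1
Hence T_2(x) = 2 x^2 - 1.

T_2(x); series = 2 x^2 - 1


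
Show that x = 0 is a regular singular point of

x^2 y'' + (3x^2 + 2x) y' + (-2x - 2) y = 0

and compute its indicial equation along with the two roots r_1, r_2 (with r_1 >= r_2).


Divide by x^2 to reach normal form y'' + P_1(x) y' + P_2(x) y = 0 with P_1(x) = 3 + 2/x and P_2(x) = -2/x - 2/x^2.
x = 0 is a singular point because the y'-coefficient 3 + 2/x has a pole at x = 0 and the y-coefficient -2/x - 2/x^2 has a pole at x = 0.
It is a regular singular point because x P_1(x) = p(x) = 3x + 2 and x^2 P_2(x) = q(x) = -2x - 2 are polynomials, hence analytic at x = 0.
p(0) = 2,  q(0) = -2.
Indicial equation: r(r-1) + p(0) r + q(0) = 0, i.e. r^2 + (p(0) - 1) r + q(0) = 0, i.e. r^2 + 1 r - 2 = 0.
Discriminant: (1)^2 - 4(-2) = 9, so r = (-1 ± 3)/2.
Solving: r_1 = 1, r_2 = -2.

indicial: r^2 + 1 r - 2 = 0; roots r_1 = 1, r_2 = -2


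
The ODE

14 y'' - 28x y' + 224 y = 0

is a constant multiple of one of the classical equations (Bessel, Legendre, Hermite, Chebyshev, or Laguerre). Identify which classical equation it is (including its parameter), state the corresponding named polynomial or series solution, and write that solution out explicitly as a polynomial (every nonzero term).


All three coefficients share the factor 14; dividing through by 14 gives  y'' - 2x y' + 16 y = 0.
This matches the Hermite equation y'' - 2x y' + 2n y = 0 with 2n = 16, so n = 8; the polynomial solution is H_8(x).
With y = sum_k a_k x^k, matching x^k gives (k+2)(k+1) a_{k+2} = 2(k - n) a_k = 2(k - 8) a_k. The right side vanishes at k = 8, so the series with the parity of 8 terminates at degree 8.
Standard normalization: leading coefficient of H_n is 2^n, so a_8 = 2^8 = 256. Work downward with a_k = (k+1)(k+2) a_{k+2} / (2(k - n)):
  a_6 = (7)(8)(256) / (2(6 - 8)) = 14336/(-4) = -3584
  a_4 = (5)(6)(-3584) / (2(4 - 8)) = -107520/(-8) = 13440
  a_2 = (3)(4)(13440) / (2(2 - 8)) = 161280/(-12) = -13440
  a_0 = (1)(2)(-13440) / (2(0 - 8)) = -26880/(-16) = 1680
Hence H_8(x) = 256 x^8 - 3584 x^6 + 13440 x^4 - 13440 x^2 + 1680.

H_8(x); series = 256 x^8 - 3584 x^6 + 13440 x^4 - 13440 x^2 + 1680


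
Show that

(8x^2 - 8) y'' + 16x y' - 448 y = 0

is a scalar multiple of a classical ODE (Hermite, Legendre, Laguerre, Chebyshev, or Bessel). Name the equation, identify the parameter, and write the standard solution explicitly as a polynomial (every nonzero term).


All three coefficients share the factor -8; dividing through by -8 gives  (1 - x^2) y'' - 2x y' + 56 y = 0.
This matches the Legendre equation (1 - x^2) y'' - 2x y' + n(n+1) y = 0 (note the -2x y' term) with n(n+1) = 56, so n = 7; the polynomial solution is P_7(x).
With y = sum_k a_k x^k, matching x^k gives (k+2)(k+1) a_{k+2} = [k(k+1) - n(n+1)] a_k = (k - 7)(k + 8) a_k. The right side vanishes at k = 7, so the series with the parity of 7 terminates at degree 7.
Standard normalization (P_n(1) = 1): leading coefficient (2n)!/(2^n (n!)^2) = 87178291200/(128*25401600) = 429/16, so a_7 = 429/16. Work downward with a_k = (k+1)(k+2) a_{k+2} / ((k - 7)(k + 8)):
  a_5 = (6)(7)(429/16) / ((5 - 7)(5 + 8)) = (9009/8)/(-26) = -693/16
  a_3 = (4)(5)(-693/16) / ((3 - 7)(3 + 8)) = (-3465/4)/(-44) = 315/16
  a_1 = (2)(3)(315/16) / ((1 - 7)(1 + 8)) = (945/8)/(-54) = -35/16
Hence P_7(x) = 429 x^7/16 - 693 x^5/16 + 315 x^3/16 - 35 x/16.

P_7(x); series = 429 x^7/16 - 693 x^5/16 + 315 x^3/16 - 35 x/16


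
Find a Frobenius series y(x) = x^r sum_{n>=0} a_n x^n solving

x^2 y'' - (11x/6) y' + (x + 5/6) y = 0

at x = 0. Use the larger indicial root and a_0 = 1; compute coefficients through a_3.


Write in Frobenius form y'' + (p(x)/x) y' + (q(x)/x^2) y = 0:
  p(x) = -11/6,  q(x) = x + 5/6.
Indicial equation: r(r-1) + (-11/6) r + (5/6) = 0 -> roots r_1 = 5/2, r_2 = 1/3.
Take r = r_1 = 5/2. Let y(x) = x^r sum_{n>=0} a_n x^n with a_0 = 1.
Substitute y = x^r sum a_n x^n and match x^{r+n}. The recurrence is
  D(n) a_n + 1 a_{n-1} = 0,  where D(n) = (r+n)(r+n-1) + (-11/6)(r+n) + (5/6).
  a_n = -1 / D(n) * a_{n-1}.
Since the indicial polynomial factors as (r - r_1)(r - r_2), D(n) = (r_1 + n - r_1)(r_1 + n - r_2) = n(n + 13/6).
Evaluating step by step (a_0 = 1):
  n = 1: D(1) = 1(1 + 13/6) = 19/6; numerator = -1(1) = -1; a_1 = (-1)/(19/6) = -6/19
  n = 2: D(2) = 2(2 + 13/6) = 25/3; numerator = -1(-6/19) = 6/19; a_2 = (6/19)/(25/3) = 18/475
  n = 3: D(3) = 3(3 + 13/6) = 31/2; numerator = -1(18/475) = -18/475; a_3 = (-18/475)/(31/2) = -36/14725

r = 5/2; a_0 = 1; a_1 = -6/19; a_2 = 18/475; a_3 = -36/14725


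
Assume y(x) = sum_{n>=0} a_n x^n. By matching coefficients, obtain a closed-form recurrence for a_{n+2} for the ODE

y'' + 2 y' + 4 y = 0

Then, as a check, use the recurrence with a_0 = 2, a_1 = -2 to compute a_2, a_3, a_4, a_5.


Substitute y = sum_n a_n x^n.
y''(x) has coefficient (n+2)(n+1) a_{n+2} at x^n;
2 y'(x) has coefficient 2 (n+1) a_{n+1} at x^n;
4 y(x) has coefficient 4 a_n at x^n.
Matching x^n: (n+2)(n+1) a_{n+2} + 2 (n+1) a_{n+1} + 4 a_n = 0.
Thus a_{n+2} = [-2 (n+1) a_{n+1} - 4 a_n] / ((n+1)(n+2)).

Check with a_0 = 2, a_1 = -2 (apply the recurrence for n = 0, 1, 2, 3): a_0 = 2, a_1 = -2, a_2 = -2, a_3 = 8/3, a_4 = -2/3, a_5 = -4/15.

a_(n+2) = [-2 (n+1) a_(n+1) - 4 a_n] / ((n+1)(n+2)); check: a_0 = 2, a_1 = -2, a_2 = -2, a_3 = 8/3, a_4 = -2/3, a_5 = -4/15


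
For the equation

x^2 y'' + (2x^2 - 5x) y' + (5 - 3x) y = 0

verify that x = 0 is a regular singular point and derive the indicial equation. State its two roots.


Divide by x^2 to reach normal form y'' + P_1(x) y' + P_2(x) y = 0 with P_1(x) = 2 - 5/x and P_2(x) = -3/x + 5/x^2.
x = 0 is a singular point because the y'-coefficient 2 - 5/x has a pole at x = 0 and the y-coefficient -3/x + 5/x^2 has a pole at x = 0.
It is a regular singular point because x P_1(x) = p(x) = 2x - 5 and x^2 P_2(x) = q(x) = 5 - 3x are polynomials, hence analytic at x = 0.
p(0) = -5,  q(0) = 5.
Indicial equation: r(r-1) + p(0) r + q(0) = 0, i.e. r^2 + (p(0) - 1) r + q(0) = 0, i.e. r^2 - 6 r + 5 = 0.
Discriminant: (-6)^2 - 4(5) = 16, so r = (6 ± 4)/2.
Solving: r_1 = 5, r_2 = 1.

indicial: r^2 - 6 r + 5 = 0; roots r_1 = 5, r_2 = 1


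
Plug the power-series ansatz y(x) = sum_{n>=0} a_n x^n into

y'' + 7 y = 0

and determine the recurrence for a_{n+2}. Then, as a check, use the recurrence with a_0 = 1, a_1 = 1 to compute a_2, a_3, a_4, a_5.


Substitute y = sum_n a_n x^n into y'' + (const) y = 0.
y''(x) = sum_{n>=0} (n+2)(n+1) a_{n+2} x^n.
The ODE becomes sum_n [(n+2)(n+1) a_{n+2} + 7 a_n] x^n = 0.
Setting each coefficient to zero gives the recurrence:
  (n+2)(n+1) a_{n+2} + 7 a_n = 0,
  a_{n+2} = -7 / ((n+1)(n+2)) a_n.

Check with a_0 = 1, a_1 = 1 (apply the recurrence for n = 0, 1, 2, 3): a_0 = 1, a_1 = 1, a_2 = -7/2, a_3 = -7/6, a_4 = 49/24, a_5 = 49/120.

a_{n+2} = -7/((n+1)(n+2)) * a_n; check: a_0 = 1, a_1 = 1, a_2 = -7/2, a_3 = -7/6, a_4 = 49/24, a_5 = 49/120


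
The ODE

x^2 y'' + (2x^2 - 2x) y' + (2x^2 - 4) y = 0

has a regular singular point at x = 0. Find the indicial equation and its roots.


Divide by x^2 to reach normal form y'' + P_1(x) y' + P_2(x) y = 0 with P_1(x) = 2 - 2/x and P_2(x) = 2 - 4/x^2.
x = 0 is a singular point because the y'-coefficient 2 - 2/x has a pole at x = 0 and the y-coefficient 2 - 4/x^2 has a pole at x = 0.
It is a regular singular point because x P_1(x) = p(x) = 2x - 2 and x^2 P_2(x) = q(x) = 2x^2 - 4 are polynomials, hence analytic at x = 0.
p(0) = -2,  q(0) = -4.
Indicial equation: r(r-1) + p(0) r + q(0) = 0, i.e. r^2 + (p(0) - 1) r + q(0) = 0, i.e. r^2 - 3 r - 4 = 0.
Discriminant: (-3)^2 - 4(-4) = 25, so r = (3 ± 5)/2.
Solving: r_1 = 4, r_2 = -1.

indicial: r^2 - 3 r - 4 = 0; roots r_1 = 4, r_2 = -1


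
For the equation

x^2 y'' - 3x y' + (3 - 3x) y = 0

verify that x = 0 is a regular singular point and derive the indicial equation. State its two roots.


Divide by x^2 to reach normal form y'' + P_1(x) y' + P_2(x) y = 0 with P_1(x) = -3/x and P_2(x) = -3/x + 3/x^2.
x = 0 is a singular point because the y'-coefficient -3/x has a pole at x = 0 and the y-coefficient -3/x + 3/x^2 has a pole at x = 0.
It is a regular singular point because x P_1(x) = p(x) = -3 and x^2 P_2(x) = q(x) = 3 - 3x are polynomials, hence analytic at x = 0.
p(0) = -3,  q(0) = 3.
Indicial equation: r(r-1) + p(0) r + q(0) = 0, i.e. r^2 + (p(0) - 1) r + q(0) = 0, i.e. r^2 - 4 r + 3 = 0.
Discriminant: (-4)^2 - 4(3) = 4, so r = (4 ± 2)/2.
Solving: r_1 = 3, r_2 = 1.

indicial: r^2 - 4 r + 3 = 0; roots r_1 = 3, r_2 = 1


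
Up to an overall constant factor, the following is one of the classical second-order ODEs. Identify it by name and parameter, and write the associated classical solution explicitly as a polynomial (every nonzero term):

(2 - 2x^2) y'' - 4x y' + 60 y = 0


All three coefficients share the factor 2; dividing through by 2 gives  (1 - x^2) y'' - 2x y' + 30 y = 0.
This matches the Legendre equation (1 - x^2) y'' - 2x y' + n(n+1) y = 0 (note the -2x y' term) with n(n+1) = 30, so n = 5; the polynomial solution is P_5(x).
With y = sum_k a_k x^k, matching x^k gives (k+2)(k+1) a_{k+2} = [k(k+1) - n(n+1)] a_k = (k - 5)(k + 6) a_k. The right side vanishes at k = 5, so the series with the parity of 5 terminates at degree 5.
Standard normalization (P_n(1) = 1): leading coefficient (2n)!/(2^n (n!)^2) = 3628800/(32*14400) = 63/8, so a_5 = 63/8. Work downward with a_k = (k+1)(k+2) a_{k+2} / ((k - 5)(k + 6)):
  a_3 = (4)(5)(63/8) / ((3 - 5)(3 + 6)) = (315/2)/(-18) = -35/4
  a_1 = (2)(3)(-35/4) / ((1 - 5)(1 + 6)) = (-105/2)/(-28) = 15/8
Hence P_5(x) = 63 x^5/8 - 35 x^3/4 + 15 x/8.

P_5(x); series = 63 x^5/8 - 35 x^3/4 + 15 x/8


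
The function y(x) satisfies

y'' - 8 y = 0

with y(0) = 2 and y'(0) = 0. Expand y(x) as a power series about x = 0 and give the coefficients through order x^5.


Ansatz: y(x) = sum_{n>=0} a_n x^n, so y'(x) = sum_{n>=1} n a_n x^(n-1) and y''(x) = sum_{n>=2} n(n-1) a_n x^(n-2).
Substitute into P(x) y'' + Q(x) y' + R(x) y = 0 with P(x) = 1, Q(x) = 0, R(x) = -8, and match powers of x.
Initial conditions: a_0 = 2, a_1 = 0.
Setting the coefficient of each power of x to zero and solving order by order (substituting the coefficients already found):
  x^0: 2 a_2 - 8 a_0 = 0  ->  2 a_2 = 8 a_0 = 16  ->  a_2 = 8
  x^1: 6 a_3 - 8 a_1 = 0  ->  6 a_3 = 8 a_1 = 0  ->  a_3 = 0
  x^2: 12 a_4 - 8 a_2 = 0  ->  12 a_4 = 8 a_2 = 64  ->  a_4 = 16/3
  x^3: 20 a_5 - 8 a_3 = 0  ->  20 a_5 = 8 a_3 = 0  ->  a_5 = 0
Truncated series: y(x) = 2 + 8 x^2 + (16/3) x^4 + O(x^6).

a_0 = 2; a_1 = 0; a_2 = 8; a_3 = 0; a_4 = 16/3; a_5 = 0


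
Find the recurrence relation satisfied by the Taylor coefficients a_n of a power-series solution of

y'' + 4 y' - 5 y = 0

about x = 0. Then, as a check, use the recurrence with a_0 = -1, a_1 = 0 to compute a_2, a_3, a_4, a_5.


Substitute y = sum_n a_n x^n.
y''(x) has coefficient (n+2)(n+1) a_{n+2} at x^n;
4 y'(x) has coefficient 4 (n+1) a_{n+1} at x^n;
-5 y(x) has coefficient -5 a_n at x^n.
Matching x^n: (n+2)(n+1) a_{n+2} + 4 (n+1) a_{n+1} - 5 a_n = 0.
Thus a_{n+2} = [-4 (n+1) a_{n+1} + 5 a_n] / ((n+1)(n+2)).

Check with a_0 = -1, a_1 = 0 (apply the recurrence for n = 0, 1, 2, 3): a_0 = -1, a_1 = 0, a_2 = -5/2, a_3 = 10/3, a_4 = -35/8, a_5 = 13/3.

a_(n+2) = [-4 (n+1) a_(n+1) + 5 a_n] / ((n+1)(n+2)); check: a_0 = -1, a_1 = 0, a_2 = -5/2, a_3 = 10/3, a_4 = -35/8, a_5 = 13/3


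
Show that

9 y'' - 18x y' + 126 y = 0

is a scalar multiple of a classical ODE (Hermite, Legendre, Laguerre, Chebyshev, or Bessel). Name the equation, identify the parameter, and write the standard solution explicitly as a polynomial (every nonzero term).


All three coefficients share the factor 9; dividing through by 9 gives  y'' - 2x y' + 14 y = 0.
This matches the Hermite equation y'' - 2x y' + 2n y = 0 with 2n = 14, so n = 7; the polynomial solution is H_7(x).
With y = sum_k a_k x^k, matching x^k gives (k+2)(k+1) a_{k+2} = 2(k - n) a_k = 2(k - 7) a_k. The right side vanishes at k = 7, so the series with the parity of 7 terminates at degree 7.
Standard normalization: leading coefficient of H_n is 2^n, so a_7 = 2^7 = 128. Work downward with a_k = (k+1)(k+2) a_{k+2} / (2(k - n)):
  a_5 = (6)(7)(128) / (2(5 - 7)) = 5376/(-4) = -1344
  a_3 = (4)(5)(-1344) / (2(3 - 7)) = -26880/(-8) = 3360
  a_1 = (2)(3)(3360) / (2(1 - 7)) = 20160/(-12) = -1680
Hence H_7(x) = 128 x^7 - 1344 x^5 + 3360 x^3 - 1680 x.

H_7(x); series = 128 x^7 - 1344 x^5 + 3360 x^3 - 1680 x


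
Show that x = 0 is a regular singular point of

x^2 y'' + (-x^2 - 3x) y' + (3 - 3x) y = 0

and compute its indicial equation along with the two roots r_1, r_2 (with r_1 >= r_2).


Divide by x^2 to reach normal form y'' + P_1(x) y' + P_2(x) y = 0 with P_1(x) = -1 - 3/x and P_2(x) = -3/x + 3/x^2.
x = 0 is a singular point because the y'-coefficient -1 - 3/x has a pole at x = 0 and the y-coefficient -3/x + 3/x^2 has a pole at x = 0.
It is a regular singular point because x P_1(x) = p(x) = -x - 3 and x^2 P_2(x) = q(x) = 3 - 3x are polynomials, hence analytic at x = 0.
p(0) = -3,  q(0) = 3.
Indicial equation: r(r-1) + p(0) r + q(0) = 0, i.e. r^2 + (p(0) - 1) r + q(0) = 0, i.e. r^2 - 4 r + 3 = 0.
Discriminant: (-4)^2 - 4(3) = 4, so r = (4 ± 2)/2.
Solving: r_1 = 3, r_2 = 1.

indicial: r^2 - 4 r + 3 = 0; roots r_1 = 3, r_2 = 1


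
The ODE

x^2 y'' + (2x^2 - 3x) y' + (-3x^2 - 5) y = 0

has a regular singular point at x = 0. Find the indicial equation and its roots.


Divide by x^2 to reach normal form y'' + P_1(x) y' + P_2(x) y = 0 with P_1(x) = 2 - 3/x and P_2(x) = -3 - 5/x^2.
x = 0 is a singular point because the y'-coefficient 2 - 3/x has a pole at x = 0 and the y-coefficient -3 - 5/x^2 has a pole at x = 0.
It is a regular singular point because x P_1(x) = p(x) = 2x - 3 and x^2 P_2(x) = q(x) = -3x^2 - 5 are polynomials, hence analytic at x = 0.
p(0) = -3,  q(0) = -5.
Indicial equation: r(r-1) + p(0) r + q(0) = 0, i.e. r^2 + (p(0) - 1) r + q(0) = 0, i.e. r^2 - 4 r - 5 = 0.
Discriminant: (-4)^2 - 4(-5) = 36, so r = (4 ± 6)/2.
Solving: r_1 = 5, r_2 = -1.

indicial: r^2 - 4 r - 5 = 0; roots r_1 = 5, r_2 = -1


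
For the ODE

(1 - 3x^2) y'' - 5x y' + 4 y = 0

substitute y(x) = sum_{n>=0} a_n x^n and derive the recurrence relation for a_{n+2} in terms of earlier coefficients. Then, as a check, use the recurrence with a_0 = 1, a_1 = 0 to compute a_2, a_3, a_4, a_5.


Substitute y = sum_n a_n x^n.
(1 - 3 x^2) y'' contributes (n+2)(n+1) a_{n+2} - 3 n(n-1) a_n at x^n.
-5 x y'(x) contributes -5 n a_n at x^n.
4 y(x) contributes 4 a_n at x^n.
Matching x^n: (n+2)(n+1) a_{n+2} + (-3 n(n-1) - 5 n + 4) a_n = 0.
Thus a_{n+2} = (3 n(n-1) + 5 n - 4) / ((n+1)(n+2)) * a_n.

Check with a_0 = 1, a_1 = 0 (apply the recurrence for n = 0, 1, 2, 3): a_0 = 1, a_1 = 0, a_2 = -2, a_3 = 0, a_4 = -2, a_5 = 0.

a_(n+2) = (3 n(n-1) + 5 n - 4) / ((n+1)(n+2)) * a_n; check: a_0 = 1, a_1 = 0, a_2 = -2, a_3 = 0, a_4 = -2, a_5 = 0


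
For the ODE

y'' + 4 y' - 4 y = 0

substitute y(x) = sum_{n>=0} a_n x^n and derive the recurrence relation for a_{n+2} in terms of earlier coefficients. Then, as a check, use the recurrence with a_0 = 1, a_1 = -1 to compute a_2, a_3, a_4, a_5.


Substitute y = sum_n a_n x^n.
y''(x) has coefficient (n+2)(n+1) a_{n+2} at x^n;
4 y'(x) has coefficient 4 (n+1) a_{n+1} at x^n;
-4 y(x) has coefficient -4 a_n at x^n.
Matching x^n: (n+2)(n+1) a_{n+2} + 4 (n+1) a_{n+1} - 4 a_n = 0.
Thus a_{n+2} = [-4 (n+1) a_{n+1} + 4 a_n] / ((n+1)(n+2)).

Check with a_0 = 1, a_1 = -1 (apply the recurrence for n = 0, 1, 2, 3): a_0 = 1, a_1 = -1, a_2 = 4, a_3 = -6, a_4 = 22/3, a_5 = -106/15.

a_(n+2) = [-4 (n+1) a_(n+1) + 4 a_n] / ((n+1)(n+2)); check: a_0 = 1, a_1 = -1, a_2 = 4, a_3 = -6, a_4 = 22/3, a_5 = -106/15


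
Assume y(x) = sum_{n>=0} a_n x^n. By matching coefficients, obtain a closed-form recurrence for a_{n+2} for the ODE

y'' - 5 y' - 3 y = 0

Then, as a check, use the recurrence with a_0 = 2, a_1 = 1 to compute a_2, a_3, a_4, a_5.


Substitute y = sum_n a_n x^n.
y''(x) has coefficient (n+2)(n+1) a_{n+2} at x^n;
-5 y'(x) has coefficient -5 (n+1) a_{n+1} at x^n;
-3 y(x) has coefficient -3 a_n at x^n.
Matching x^n: (n+2)(n+1) a_{n+2} - 5 (n+1) a_{n+1} - 3 a_n = 0.
Thus a_{n+2} = [5 (n+1) a_{n+1} + 3 a_n] / ((n+1)(n+2)).

Check with a_0 = 2, a_1 = 1 (apply the recurrence for n = 0, 1, 2, 3): a_0 = 2, a_1 = 1, a_2 = 11/2, a_3 = 29/3, a_4 = 323/24, a_5 = 1789/120.

a_(n+2) = [5 (n+1) a_(n+1) + 3 a_n] / ((n+1)(n+2)); check: a_0 = 2, a_1 = 1, a_2 = 11/2, a_3 = 29/3, a_4 = 323/24, a_5 = 1789/120


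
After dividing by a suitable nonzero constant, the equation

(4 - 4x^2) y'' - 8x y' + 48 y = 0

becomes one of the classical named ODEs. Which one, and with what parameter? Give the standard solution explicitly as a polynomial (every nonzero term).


All three coefficients share the factor 4; dividing through by 4 gives  (1 - x^2) y'' - 2x y' + 12 y = 0.
This matches the Legendre equation (1 - x^2) y'' - 2x y' + n(n+1) y = 0 (note the -2x y' term) with n(n+1) = 12, so n = 3; the polynomial solution is P_3(x).
With y = sum_k a_k x^k, matching x^k gives (k+2)(k+1) a_{k+2} = [k(k+1) - n(n+1)] a_k = (k - 3)(k + 4) a_k. The right side vanishes at k = 3, so the series with the parity of 3 terminates at degree 3.
Standard normalization (P_n(1) = 1): leading coefficient (2n)!/(2^n (n!)^2) = 720/(8*36) = 5/2, so a_3 = 5/2. Work downward with a_k = (k+1)(k+2) a_{k+2} / ((k - 3)(k + 4)):
  a_1 = (2)(3)(5/2) / ((1 - 3)(1 + 4)) = 15/(-10) = -3/2
Hence P_3(x) = 5 x^3/2 - 3 x/2.

P_3(x); series = 5 x^3/2 - 3 x/2


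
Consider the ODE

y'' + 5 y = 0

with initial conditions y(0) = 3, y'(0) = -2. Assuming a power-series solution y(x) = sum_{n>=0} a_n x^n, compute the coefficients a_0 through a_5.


Ansatz: y(x) = sum_{n>=0} a_n x^n, so y'(x) = sum_{n>=1} n a_n x^(n-1) and y''(x) = sum_{n>=2} n(n-1) a_n x^(n-2).
Substitute into P(x) y'' + Q(x) y' + R(x) y = 0 with P(x) = 1, Q(x) = 0, R(x) = 5, and match powers of x.
Initial conditions: a_0 = 3, a_1 = -2.
Setting the coefficient of each power of x to zero and solving order by order (substituting the coefficients already found):
  x^0: 2 a_2 + 5 a_0 = 0  ->  2 a_2 = -5 a_0 = -15  ->  a_2 = -15/2
  x^1: 6 a_3 + 5 a_1 = 0  ->  6 a_3 = -5 a_1 = 10  ->  a_3 = 5/3
  x^2: 12 a_4 + 5 a_2 = 0  ->  12 a_4 = -5 a_2 = 75/2  ->  a_4 = 25/8
  x^3: 20 a_5 + 5 a_3 = 0  ->  20 a_5 = -5 a_3 = -25/3  ->  a_5 = -5/12
Truncated series: y(x) = 3 - 2 x - (15/2) x^2 + (5/3) x^3 + (25/8) x^4 - (5/12) x^5 + O(x^6).

a_0 = 3; a_1 = -2; a_2 = -15/2; a_3 = 5/3; a_4 = 25/8; a_5 = -5/12


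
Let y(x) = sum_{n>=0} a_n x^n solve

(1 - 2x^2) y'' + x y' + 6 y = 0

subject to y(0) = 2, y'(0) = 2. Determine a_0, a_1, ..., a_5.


Ansatz: y(x) = sum_{n>=0} a_n x^n, so y'(x) = sum_{n>=1} n a_n x^(n-1) and y''(x) = sum_{n>=2} n(n-1) a_n x^(n-2).
Substitute into P(x) y'' + Q(x) y' + R(x) y = 0 with P(x) = 1 - 2x^2, Q(x) = x, R(x) = 6, and match powers of x.
Initial conditions: a_0 = 2, a_1 = 2.
Setting the coefficient of each power of x to zero and solving order by order (substituting the coefficients already found):
  x^0: 2 a_2 + 6 a_0 = 0  ->  2 a_2 = -6 a_0 = -12  ->  a_2 = -6
  x^1: 6 a_3 + 7 a_1 = 0  ->  6 a_3 = -7 a_1 = -14  ->  a_3 = -7/3
  x^2: 12 a_4 + 4 a_2 = 0  ->  12 a_4 = -4 a_2 = 24  ->  a_4 = 2
  x^3: 20 a_5 - 3 a_3 = 0  ->  20 a_5 = 3 a_3 = -7  ->  a_5 = -7/20
Truncated series: y(x) = 2 + 2 x - 6 x^2 - (7/3) x^3 + 2 x^4 - (7/20) x^5 + O(x^6).

a_0 = 2; a_1 = 2; a_2 = -6; a_3 = -7/3; a_4 = 2; a_5 = -7/20


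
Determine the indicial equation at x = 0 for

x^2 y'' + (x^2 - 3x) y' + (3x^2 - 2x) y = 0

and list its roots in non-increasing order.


Divide by x^2 to reach normal form y'' + P_1(x) y' + P_2(x) y = 0 with P_1(x) = 1 - 3/x and P_2(x) = 3 - 2/x.
x = 0 is a singular point because the y'-coefficient 1 - 3/x has a pole at x = 0 and the y-coefficient 3 - 2/x has a pole at x = 0.
It is a regular singular point because x P_1(x) = p(x) = x - 3 and x^2 P_2(x) = q(x) = 3x^2 - 2x are polynomials, hence analytic at x = 0.
p(0) = -3,  q(0) = 0.
Indicial equation: r(r-1) + p(0) r + q(0) = 0, i.e. r^2 + (p(0) - 1) r + q(0) = 0, i.e. r^2 - 4 r = 0.
Discriminant: (-4)^2 - 4(0) = 16, so r = (4 ± 4)/2.
Solving: r_1 = 4, r_2 = 0.

indicial: r^2 - 4 r = 0; roots r_1 = 4, r_2 = 0


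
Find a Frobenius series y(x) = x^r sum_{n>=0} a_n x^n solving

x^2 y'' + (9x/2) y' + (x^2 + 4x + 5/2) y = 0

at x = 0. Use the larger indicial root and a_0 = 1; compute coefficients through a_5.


Write in Frobenius form y'' + (p(x)/x) y' + (q(x)/x^2) y = 0:
  p(x) = 9/2,  q(x) = x^2 + 4x + 5/2.
Indicial equation: r(r-1) + (9/2) r + (5/2) = 0 -> roots r_1 = -1, r_2 = -5/2.
Take r = r_1 = -1. Let y(x) = x^r sum_{n>=0} a_n x^n with a_0 = 1.
Substitute y = x^r sum a_n x^n and match x^{r+n}. The recurrence is
  D(n) a_n + 4 a_{n-1} + 1 a_{n-2} = 0,  where D(n) = (r+n)(r+n-1) + (9/2)(r+n) + (5/2).
  a_n = [-4 a_{n-1} - 1 a_{n-2}] / D(n).
Since the indicial polynomial factors as (r - r_1)(r - r_2), D(n) = (r_1 + n - r_1)(r_1 + n - r_2) = n(n + 3/2).
Evaluating step by step (a_0 = 1):
  n = 1: D(1) = 1(1 + 3/2) = 5/2; numerator = -4(1) = -4; a_1 = (-4)/(5/2) = -8/5
  n = 2: D(2) = 2(2 + 3/2) = 7; numerator = -4(-8/5) - 1(1) = 27/5; a_2 = (27/5)/(7) = 27/35
  n = 3: D(3) = 3(3 + 3/2) = 27/2; numerator = -4(27/35) - 1(-8/5) = -52/35; a_3 = (-52/35)/(27/2) = -104/945
  n = 4: D(4) = 4(4 + 3/2) = 22; numerator = -4(-104/945) - 1(27/35) = -313/945; a_4 = (-313/945)/(22) = -313/20790
  n = 5: D(5) = 5(5 + 3/2) = 65/2; numerator = -4(-313/20790) - 1(-104/945) = 118/693; a_5 = (118/693)/(65/2) = 236/45045

r = -1; a_0 = 1; a_1 = -8/5; a_2 = 27/35; a_3 = -104/945; a_4 = -313/20790; a_5 = 236/45045


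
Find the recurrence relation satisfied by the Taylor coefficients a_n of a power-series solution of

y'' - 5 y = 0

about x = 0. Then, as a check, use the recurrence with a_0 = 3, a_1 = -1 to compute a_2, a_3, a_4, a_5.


Substitute y = sum_n a_n x^n into y'' + (const) y = 0.
y''(x) = sum_{n>=0} (n+2)(n+1) a_{n+2} x^n.
The ODE becomes sum_n [(n+2)(n+1) a_{n+2} - 5 a_n] x^n = 0.
Setting each coefficient to zero gives the recurrence:
  (n+2)(n+1) a_{n+2} - 5 a_n = 0,
  a_{n+2} = 5 / ((n+1)(n+2)) a_n.

Check with a_0 = 3, a_1 = -1 (apply the recurrence for n = 0, 1, 2, 3): a_0 = 3, a_1 = -1, a_2 = 15/2, a_3 = -5/6, a_4 = 25/8, a_5 = -5/24.

a_{n+2} = 5/((n+1)(n+2)) * a_n; check: a_0 = 3, a_1 = -1, a_2 = 15/2, a_3 = -5/6, a_4 = 25/8, a_5 = -5/24


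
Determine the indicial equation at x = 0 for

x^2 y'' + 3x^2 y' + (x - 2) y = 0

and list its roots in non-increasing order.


Divide by x^2 to reach normal form y'' + P_1(x) y' + P_2(x) y = 0 with P_1(x) = 3 and P_2(x) = 1/x - 2/x^2.
x = 0 is a singular point because the y-coefficient 1/x - 2/x^2 has a pole at x = 0.
It is a regular singular point because x P_1(x) = p(x) = 3x and x^2 P_2(x) = q(x) = x - 2 are polynomials, hence analytic at x = 0.
p(0) = 0,  q(0) = -2.
Indicial equation: r(r-1) + p(0) r + q(0) = 0, i.e. r^2 + (p(0) - 1) r + q(0) = 0, i.e. r^2 - 1 r - 2 = 0.
Discriminant: (-1)^2 - 4(-2) = 9, so r = (1 ± 3)/2.
Solving: r_1 = 2, r_2 = -1.

indicial: r^2 - 1 r - 2 = 0; roots r_1 = 2, r_2 = -1


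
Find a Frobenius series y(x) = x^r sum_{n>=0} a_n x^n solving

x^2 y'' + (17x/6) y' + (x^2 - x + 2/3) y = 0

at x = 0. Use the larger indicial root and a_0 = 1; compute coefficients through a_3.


Write in Frobenius form y'' + (p(x)/x) y' + (q(x)/x^2) y = 0:
  p(x) = 17/6,  q(x) = x^2 - x + 2/3.
Indicial equation: r(r-1) + (17/6) r + (2/3) = 0 -> roots r_1 = -1/2, r_2 = -4/3.
Take r = r_1 = -1/2. Let y(x) = x^r sum_{n>=0} a_n x^n with a_0 = 1.
Substitute y = x^r sum a_n x^n and match x^{r+n}. The recurrence is
  D(n) a_n - 1 a_{n-1} + 1 a_{n-2} = 0,  where D(n) = (r+n)(r+n-1) + (17/6)(r+n) + (2/3).
  a_n = [1 a_{n-1} - 1 a_{n-2}] / D(n).
Since the indicial polynomial factors as (r - r_1)(r - r_2), D(n) = (r_1 + n - r_1)(r_1 + n - r_2) = n(n + 5/6).
Evaluating step by step (a_0 = 1):
  n = 1: D(1) = 1(1 + 5/6) = 11/6; numerator = 1(1) = 1; a_1 = (1)/(11/6) = 6/11
  n = 2: D(2) = 2(2 + 5/6) = 17/3; numerator = 1(6/11) - 1(1) = -5/11; a_2 = (-5/11)/(17/3) = -15/187
  n = 3: D(3) = 3(3 + 5/6) = 23/2; numerator = 1(-15/187) - 1(6/11) = -117/187; a_3 = (-117/187)/(23/2) = -234/4301

r = -1/2; a_0 = 1; a_1 = 6/11; a_2 = -15/187; a_3 = -234/4301
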